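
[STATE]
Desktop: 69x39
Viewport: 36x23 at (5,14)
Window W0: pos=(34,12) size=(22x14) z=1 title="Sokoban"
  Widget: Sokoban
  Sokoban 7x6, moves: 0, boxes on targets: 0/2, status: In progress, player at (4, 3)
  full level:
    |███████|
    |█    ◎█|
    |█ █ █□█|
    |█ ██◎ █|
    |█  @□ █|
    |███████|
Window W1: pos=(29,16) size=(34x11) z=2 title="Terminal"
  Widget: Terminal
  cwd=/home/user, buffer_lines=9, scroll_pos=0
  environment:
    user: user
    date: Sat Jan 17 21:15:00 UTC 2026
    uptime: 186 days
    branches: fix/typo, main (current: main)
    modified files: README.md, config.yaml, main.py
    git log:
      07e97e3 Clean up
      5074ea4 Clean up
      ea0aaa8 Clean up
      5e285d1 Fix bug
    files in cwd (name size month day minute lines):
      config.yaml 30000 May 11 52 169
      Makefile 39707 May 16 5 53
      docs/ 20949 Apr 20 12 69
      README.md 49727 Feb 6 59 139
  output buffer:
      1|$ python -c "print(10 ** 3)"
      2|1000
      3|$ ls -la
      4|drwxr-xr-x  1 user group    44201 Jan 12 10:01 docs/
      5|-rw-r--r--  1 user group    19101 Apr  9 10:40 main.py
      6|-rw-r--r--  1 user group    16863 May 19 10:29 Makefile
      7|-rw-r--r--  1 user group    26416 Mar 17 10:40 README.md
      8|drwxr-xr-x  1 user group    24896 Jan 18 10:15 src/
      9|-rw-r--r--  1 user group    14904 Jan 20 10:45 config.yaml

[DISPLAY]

                             ┠──────
                             ┃██████
                        ┏━━━━━━━━━━━
                        ┃ Terminal  
                        ┠───────────
                        ┃$ python -c
                        ┃1000       
                        ┃$ ls -la   
                        ┃drwxr-xr-x 
                        ┃-rw-r--r-- 
                        ┃-rw-r--r-- 
                        ┃-rw-r--r-- 
                        ┗━━━━━━━━━━━
                                    
                                    
                                    
                                    
                                    
                                    
                                    
                                    
                                    
                                    


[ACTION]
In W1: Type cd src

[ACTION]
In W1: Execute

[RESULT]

                             ┠──────
                             ┃██████
                        ┏━━━━━━━━━━━
                        ┃ Terminal  
                        ┠───────────
                        ┃-rw-r--r-- 
                        ┃-rw-r--r-- 
                        ┃drwxr-xr-x 
                        ┃-rw-r--r-- 
                        ┃$ cd src   
                        ┃           
                        ┃$ █        
                        ┗━━━━━━━━━━━
                                    
                                    
                                    
                                    
                                    
                                    
                                    
                                    
                                    
                                    


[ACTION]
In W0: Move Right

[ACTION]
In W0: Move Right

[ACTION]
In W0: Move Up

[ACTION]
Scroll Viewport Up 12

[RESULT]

                                    
                                    
                                    
                                    
                                    
                                    
                                    
                                    
                                    
                                    
                             ┏━━━━━━
                             ┃ Sokob
                             ┠──────
                             ┃██████
                        ┏━━━━━━━━━━━
                        ┃ Terminal  
                        ┠───────────
                        ┃-rw-r--r-- 
                        ┃-rw-r--r-- 
                        ┃drwxr-xr-x 
                        ┃-rw-r--r-- 
                        ┃$ cd src   
                        ┃           


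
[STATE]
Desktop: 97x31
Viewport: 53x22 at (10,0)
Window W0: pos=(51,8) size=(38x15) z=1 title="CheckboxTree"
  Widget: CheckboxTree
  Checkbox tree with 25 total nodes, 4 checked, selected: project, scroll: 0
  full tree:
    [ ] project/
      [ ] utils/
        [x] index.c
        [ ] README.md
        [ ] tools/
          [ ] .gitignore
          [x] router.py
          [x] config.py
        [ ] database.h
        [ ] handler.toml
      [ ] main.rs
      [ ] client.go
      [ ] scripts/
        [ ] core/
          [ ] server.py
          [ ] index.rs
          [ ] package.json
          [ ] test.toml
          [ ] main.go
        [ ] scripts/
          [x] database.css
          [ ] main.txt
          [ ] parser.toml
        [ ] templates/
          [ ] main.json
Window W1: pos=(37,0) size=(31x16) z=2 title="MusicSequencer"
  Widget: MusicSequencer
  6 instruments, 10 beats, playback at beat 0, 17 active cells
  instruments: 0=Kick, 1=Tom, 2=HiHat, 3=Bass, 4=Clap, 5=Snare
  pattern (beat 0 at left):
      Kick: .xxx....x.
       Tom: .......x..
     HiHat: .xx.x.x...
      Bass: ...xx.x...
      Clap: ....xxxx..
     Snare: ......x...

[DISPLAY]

                           ┏━━━━━━━━━━━━━━━━━━━━━━━━━
                           ┃ MusicSequencer          
                           ┠─────────────────────────
                           ┃      ▼123456789         
                           ┃  Kick·███····█·         
                           ┃   Tom·······█··         
                           ┃ HiHat·██·█·█···         
                           ┃  Bass···██·█···         
                           ┃  Clap····████··         
                           ┃ Snare······█···         
                           ┃                         
                           ┃                         
                           ┃                         
                           ┃                         
                           ┃                         
                           ┗━━━━━━━━━━━━━━━━━━━━━━━━━
                                         ┃       [ ] 
                                         ┃       [x] 
                                         ┃       [x] 
                                         ┃     [ ] da
                                         ┃     [ ] ha
                                         ┃   [ ] main


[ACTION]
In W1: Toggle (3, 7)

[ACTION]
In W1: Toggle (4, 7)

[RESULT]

                           ┏━━━━━━━━━━━━━━━━━━━━━━━━━
                           ┃ MusicSequencer          
                           ┠─────────────────────────
                           ┃      ▼123456789         
                           ┃  Kick·███····█·         
                           ┃   Tom·······█··         
                           ┃ HiHat·██·█·█···         
                           ┃  Bass···██·██··         
                           ┃  Clap····███···         
                           ┃ Snare······█···         
                           ┃                         
                           ┃                         
                           ┃                         
                           ┃                         
                           ┃                         
                           ┗━━━━━━━━━━━━━━━━━━━━━━━━━
                                         ┃       [ ] 
                                         ┃       [x] 
                                         ┃       [x] 
                                         ┃     [ ] da
                                         ┃     [ ] ha
                                         ┃   [ ] main


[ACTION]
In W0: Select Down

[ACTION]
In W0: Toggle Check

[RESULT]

                           ┏━━━━━━━━━━━━━━━━━━━━━━━━━
                           ┃ MusicSequencer          
                           ┠─────────────────────────
                           ┃      ▼123456789         
                           ┃  Kick·███····█·         
                           ┃   Tom·······█··         
                           ┃ HiHat·██·█·█···         
                           ┃  Bass···██·██··         
                           ┃  Clap····███···         
                           ┃ Snare······█···         
                           ┃                         
                           ┃                         
                           ┃                         
                           ┃                         
                           ┃                         
                           ┗━━━━━━━━━━━━━━━━━━━━━━━━━
                                         ┃       [x] 
                                         ┃       [x] 
                                         ┃       [x] 
                                         ┃     [x] da
                                         ┃     [x] ha
                                         ┃   [ ] main


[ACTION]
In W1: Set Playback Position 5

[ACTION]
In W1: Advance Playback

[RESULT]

                           ┏━━━━━━━━━━━━━━━━━━━━━━━━━
                           ┃ MusicSequencer          
                           ┠─────────────────────────
                           ┃      012345▼789         
                           ┃  Kick·███····█·         
                           ┃   Tom·······█··         
                           ┃ HiHat·██·█·█···         
                           ┃  Bass···██·██··         
                           ┃  Clap····███···         
                           ┃ Snare······█···         
                           ┃                         
                           ┃                         
                           ┃                         
                           ┃                         
                           ┃                         
                           ┗━━━━━━━━━━━━━━━━━━━━━━━━━
                                         ┃       [x] 
                                         ┃       [x] 
                                         ┃       [x] 
                                         ┃     [x] da
                                         ┃     [x] ha
                                         ┃   [ ] main


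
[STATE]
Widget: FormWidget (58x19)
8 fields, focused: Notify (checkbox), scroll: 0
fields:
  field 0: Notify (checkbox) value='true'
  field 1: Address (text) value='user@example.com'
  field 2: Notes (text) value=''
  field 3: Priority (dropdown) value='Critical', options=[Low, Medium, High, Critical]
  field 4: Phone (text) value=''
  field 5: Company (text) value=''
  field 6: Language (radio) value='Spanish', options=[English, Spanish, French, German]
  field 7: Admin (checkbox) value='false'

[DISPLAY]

> Notify:     [x]                                         
  Address:    [user@example.com                          ]
  Notes:      [                                          ]
  Priority:   [Critical                                 ▼]
  Phone:      [                                          ]
  Company:    [                                          ]
  Language:   ( ) English  (●) Spanish  ( ) French  ( ) Ge
  Admin:      [ ]                                         
                                                          
                                                          
                                                          
                                                          
                                                          
                                                          
                                                          
                                                          
                                                          
                                                          
                                                          


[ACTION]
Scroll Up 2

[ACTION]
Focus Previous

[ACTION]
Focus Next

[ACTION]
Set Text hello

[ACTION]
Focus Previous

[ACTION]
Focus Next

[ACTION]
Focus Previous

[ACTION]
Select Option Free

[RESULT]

  Notify:     [x]                                         
  Address:    [user@example.com                          ]
  Notes:      [                                          ]
  Priority:   [Critical                                 ▼]
  Phone:      [                                          ]
  Company:    [                                          ]
  Language:   ( ) English  (●) Spanish  ( ) French  ( ) Ge
> Admin:      [ ]                                         
                                                          
                                                          
                                                          
                                                          
                                                          
                                                          
                                                          
                                                          
                                                          
                                                          
                                                          


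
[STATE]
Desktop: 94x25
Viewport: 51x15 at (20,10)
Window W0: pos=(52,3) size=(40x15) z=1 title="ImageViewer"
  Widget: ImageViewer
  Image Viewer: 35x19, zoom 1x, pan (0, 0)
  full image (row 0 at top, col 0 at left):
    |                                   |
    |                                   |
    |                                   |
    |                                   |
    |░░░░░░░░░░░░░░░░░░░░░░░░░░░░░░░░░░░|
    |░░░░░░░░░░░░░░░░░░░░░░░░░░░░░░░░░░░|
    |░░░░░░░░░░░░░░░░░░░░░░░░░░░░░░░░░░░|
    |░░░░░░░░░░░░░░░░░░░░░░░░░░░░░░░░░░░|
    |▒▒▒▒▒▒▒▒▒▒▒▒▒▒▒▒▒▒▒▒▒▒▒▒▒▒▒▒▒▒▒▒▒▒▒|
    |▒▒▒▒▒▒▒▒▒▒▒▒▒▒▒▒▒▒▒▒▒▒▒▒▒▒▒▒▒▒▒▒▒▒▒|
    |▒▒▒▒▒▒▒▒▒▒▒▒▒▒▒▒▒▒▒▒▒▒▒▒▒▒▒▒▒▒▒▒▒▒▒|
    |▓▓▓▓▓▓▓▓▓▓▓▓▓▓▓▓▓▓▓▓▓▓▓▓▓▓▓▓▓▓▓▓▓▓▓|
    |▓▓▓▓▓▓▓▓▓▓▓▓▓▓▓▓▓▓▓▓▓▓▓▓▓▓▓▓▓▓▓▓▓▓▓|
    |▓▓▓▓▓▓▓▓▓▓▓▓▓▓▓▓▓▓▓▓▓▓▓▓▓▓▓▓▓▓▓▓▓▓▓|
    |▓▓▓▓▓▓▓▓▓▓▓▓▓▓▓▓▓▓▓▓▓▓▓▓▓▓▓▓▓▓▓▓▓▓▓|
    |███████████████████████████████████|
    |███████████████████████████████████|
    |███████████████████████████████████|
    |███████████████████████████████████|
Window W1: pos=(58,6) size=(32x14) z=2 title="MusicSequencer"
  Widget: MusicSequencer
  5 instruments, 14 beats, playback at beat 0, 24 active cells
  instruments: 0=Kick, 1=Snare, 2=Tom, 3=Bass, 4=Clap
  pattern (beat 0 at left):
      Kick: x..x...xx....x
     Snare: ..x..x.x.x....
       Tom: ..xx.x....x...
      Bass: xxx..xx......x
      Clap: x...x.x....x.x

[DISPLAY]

                                ┃░░░░░┃  Kick█··█··
                                ┃░░░░░┃ Snare··█··█
                                ┃░░░░░┃   Tom··██·█
                                ┃░░░░░┃  Bass███··█
                                ┃▒▒▒▒▒┃  Clap█···█·
                                ┃▒▒▒▒▒┃            
                                ┃▒▒▒▒▒┃            
                                ┗━━━━━┃            
                                      ┃            
                                      ┗━━━━━━━━━━━━
                                                   
                                                   
                                                   
                                                   
                                                   


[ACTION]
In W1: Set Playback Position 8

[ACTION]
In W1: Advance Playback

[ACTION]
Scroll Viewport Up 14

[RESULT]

                                                   
                                                   
                                                   
                                ┏━━━━━━━━━━━━━━━━━━
                                ┃ ImageViewer      
                                ┠──────────────────
                                ┃     ┏━━━━━━━━━━━━
                                ┃     ┃ MusicSequen
                                ┃     ┠────────────
                                ┃     ┃      012345
                                ┃░░░░░┃  Kick█··█··
                                ┃░░░░░┃ Snare··█··█
                                ┃░░░░░┃   Tom··██·█
                                ┃░░░░░┃  Bass███··█
                                ┃▒▒▒▒▒┃  Clap█···█·


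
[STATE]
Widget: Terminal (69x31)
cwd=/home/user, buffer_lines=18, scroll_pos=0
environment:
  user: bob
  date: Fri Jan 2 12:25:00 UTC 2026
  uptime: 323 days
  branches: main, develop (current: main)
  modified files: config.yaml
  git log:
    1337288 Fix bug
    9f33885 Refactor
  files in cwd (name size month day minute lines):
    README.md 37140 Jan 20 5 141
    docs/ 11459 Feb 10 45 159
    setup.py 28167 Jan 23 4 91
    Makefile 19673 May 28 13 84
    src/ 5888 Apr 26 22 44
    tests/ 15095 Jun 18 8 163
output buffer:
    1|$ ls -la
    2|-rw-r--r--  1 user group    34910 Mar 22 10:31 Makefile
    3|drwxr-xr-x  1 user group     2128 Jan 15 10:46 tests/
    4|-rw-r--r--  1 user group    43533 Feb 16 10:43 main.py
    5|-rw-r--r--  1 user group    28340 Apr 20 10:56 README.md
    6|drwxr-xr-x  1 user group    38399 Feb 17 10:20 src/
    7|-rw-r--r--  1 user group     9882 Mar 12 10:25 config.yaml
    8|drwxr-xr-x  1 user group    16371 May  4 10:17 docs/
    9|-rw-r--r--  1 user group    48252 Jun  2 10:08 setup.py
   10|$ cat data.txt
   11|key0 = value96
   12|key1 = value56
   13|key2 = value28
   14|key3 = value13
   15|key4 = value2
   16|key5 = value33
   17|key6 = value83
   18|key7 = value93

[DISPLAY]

$ ls -la                                                             
-rw-r--r--  1 user group    34910 Mar 22 10:31 Makefile              
drwxr-xr-x  1 user group     2128 Jan 15 10:46 tests/                
-rw-r--r--  1 user group    43533 Feb 16 10:43 main.py               
-rw-r--r--  1 user group    28340 Apr 20 10:56 README.md             
drwxr-xr-x  1 user group    38399 Feb 17 10:20 src/                  
-rw-r--r--  1 user group     9882 Mar 12 10:25 config.yaml           
drwxr-xr-x  1 user group    16371 May  4 10:17 docs/                 
-rw-r--r--  1 user group    48252 Jun  2 10:08 setup.py              
$ cat data.txt                                                       
key0 = value96                                                       
key1 = value56                                                       
key2 = value28                                                       
key3 = value13                                                       
key4 = value2                                                        
key5 = value33                                                       
key6 = value83                                                       
key7 = value93                                                       
$ █                                                                  
                                                                     
                                                                     
                                                                     
                                                                     
                                                                     
                                                                     
                                                                     
                                                                     
                                                                     
                                                                     
                                                                     
                                                                     


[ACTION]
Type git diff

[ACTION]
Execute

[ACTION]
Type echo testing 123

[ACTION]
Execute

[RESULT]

$ ls -la                                                             
-rw-r--r--  1 user group    34910 Mar 22 10:31 Makefile              
drwxr-xr-x  1 user group     2128 Jan 15 10:46 tests/                
-rw-r--r--  1 user group    43533 Feb 16 10:43 main.py               
-rw-r--r--  1 user group    28340 Apr 20 10:56 README.md             
drwxr-xr-x  1 user group    38399 Feb 17 10:20 src/                  
-rw-r--r--  1 user group     9882 Mar 12 10:25 config.yaml           
drwxr-xr-x  1 user group    16371 May  4 10:17 docs/                 
-rw-r--r--  1 user group    48252 Jun  2 10:08 setup.py              
$ cat data.txt                                                       
key0 = value96                                                       
key1 = value56                                                       
key2 = value28                                                       
key3 = value13                                                       
key4 = value2                                                        
key5 = value33                                                       
key6 = value83                                                       
key7 = value93                                                       
$ git diff                                                           
diff --git a/main.py b/main.py                                       
--- a/main.py                                                        
+++ b/main.py                                                        
@@ -1,3 +1,4 @@                                                      
+# updated                                                           
 import sys                                                          
$ echo testing 123                                                   
testing 123                                                          
$ █                                                                  
                                                                     
                                                                     
                                                                     


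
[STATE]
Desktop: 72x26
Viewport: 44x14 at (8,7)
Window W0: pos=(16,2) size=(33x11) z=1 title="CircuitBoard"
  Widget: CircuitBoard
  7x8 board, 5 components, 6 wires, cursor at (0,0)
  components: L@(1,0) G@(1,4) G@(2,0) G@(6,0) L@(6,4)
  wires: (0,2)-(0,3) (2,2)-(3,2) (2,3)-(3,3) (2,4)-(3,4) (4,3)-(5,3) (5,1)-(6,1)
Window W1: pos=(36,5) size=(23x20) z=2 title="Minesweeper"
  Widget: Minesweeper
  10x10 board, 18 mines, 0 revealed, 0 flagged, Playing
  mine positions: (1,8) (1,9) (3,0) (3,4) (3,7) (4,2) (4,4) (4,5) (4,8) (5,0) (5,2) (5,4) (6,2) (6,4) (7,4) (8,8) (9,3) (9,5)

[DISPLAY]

        ┃                   ┠───────────────
        ┃1   L              ┃■■■■■■■■■■     
        ┃                   ┃■■■■■■■■■■     
        ┃2   G       ·   ·  ┃■■■■■■■■■■     
        ┃            │   │  ┃■■■■■■■■■■     
        ┗━━━━━━━━━━━━━━━━━━━┃■■■■■■■■■■     
                            ┃■■■■■■■■■■     
                            ┃■■■■■■■■■■     
                            ┃■■■■■■■■■■     
                            ┃■■■■■■■■■■     
                            ┃■■■■■■■■■■     
                            ┃               
                            ┃               
                            ┃               


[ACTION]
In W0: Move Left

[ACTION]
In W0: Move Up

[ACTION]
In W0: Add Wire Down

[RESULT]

        ┃    │              ┠───────────────
        ┃1   L              ┃■■■■■■■■■■     
        ┃                   ┃■■■■■■■■■■     
        ┃2   G       ·   ·  ┃■■■■■■■■■■     
        ┃            │   │  ┃■■■■■■■■■■     
        ┗━━━━━━━━━━━━━━━━━━━┃■■■■■■■■■■     
                            ┃■■■■■■■■■■     
                            ┃■■■■■■■■■■     
                            ┃■■■■■■■■■■     
                            ┃■■■■■■■■■■     
                            ┃■■■■■■■■■■     
                            ┃               
                            ┃               
                            ┃               


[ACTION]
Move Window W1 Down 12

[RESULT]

        ┃    │              ┃ Minesweeper   
        ┃1   L              ┠───────────────
        ┃                   ┃■■■■■■■■■■     
        ┃2   G       ·   ·  ┃■■■■■■■■■■     
        ┃            │   │  ┃■■■■■■■■■■     
        ┗━━━━━━━━━━━━━━━━━━━┃■■■■■■■■■■     
                            ┃■■■■■■■■■■     
                            ┃■■■■■■■■■■     
                            ┃■■■■■■■■■■     
                            ┃■■■■■■■■■■     
                            ┃■■■■■■■■■■     
                            ┃■■■■■■■■■■     
                            ┃               
                            ┃               


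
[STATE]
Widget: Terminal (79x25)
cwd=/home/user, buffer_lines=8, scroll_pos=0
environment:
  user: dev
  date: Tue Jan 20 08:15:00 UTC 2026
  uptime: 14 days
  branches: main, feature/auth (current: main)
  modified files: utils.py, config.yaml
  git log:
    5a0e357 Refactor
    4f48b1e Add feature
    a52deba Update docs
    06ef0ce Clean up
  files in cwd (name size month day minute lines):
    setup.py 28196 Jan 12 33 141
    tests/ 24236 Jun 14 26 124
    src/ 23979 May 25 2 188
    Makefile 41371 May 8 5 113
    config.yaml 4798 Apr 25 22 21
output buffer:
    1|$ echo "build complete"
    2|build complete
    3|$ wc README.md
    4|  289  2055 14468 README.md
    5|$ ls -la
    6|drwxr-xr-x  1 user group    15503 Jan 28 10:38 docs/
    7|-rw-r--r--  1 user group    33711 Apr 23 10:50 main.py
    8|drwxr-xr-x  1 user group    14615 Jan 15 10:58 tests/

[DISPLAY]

$ echo "build complete"                                                        
build complete                                                                 
$ wc README.md                                                                 
  289  2055 14468 README.md                                                    
$ ls -la                                                                       
drwxr-xr-x  1 user group    15503 Jan 28 10:38 docs/                           
-rw-r--r--  1 user group    33711 Apr 23 10:50 main.py                         
drwxr-xr-x  1 user group    14615 Jan 15 10:58 tests/                          
$ █                                                                            
                                                                               
                                                                               
                                                                               
                                                                               
                                                                               
                                                                               
                                                                               
                                                                               
                                                                               
                                                                               
                                                                               
                                                                               
                                                                               
                                                                               
                                                                               
                                                                               


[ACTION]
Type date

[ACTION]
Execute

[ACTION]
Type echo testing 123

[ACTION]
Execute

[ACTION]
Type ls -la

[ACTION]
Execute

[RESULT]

$ echo "build complete"                                                        
build complete                                                                 
$ wc README.md                                                                 
  289  2055 14468 README.md                                                    
$ ls -la                                                                       
drwxr-xr-x  1 user group    15503 Jan 28 10:38 docs/                           
-rw-r--r--  1 user group    33711 Apr 23 10:50 main.py                         
drwxr-xr-x  1 user group    14615 Jan 15 10:58 tests/                          
$ date                                                                         
Tue Jan 20 08:15:00 UTC 2026                                                   
$ echo testing 123                                                             
testing 123                                                                    
$ ls -la                                                                       
-rw-r--r--  1 dev group    28196 Jan 12 10:33 setup.py                         
drwxr-xr-x  1 dev group    24236 Jun 14 10:26 tests/                           
drwxr-xr-x  1 dev group    23979 May 25 10:02 src/                             
-rw-r--r--  1 dev group    41371 May  8 10:05 Makefile                         
-rw-r--r--  1 dev group     4798 Apr 25 10:22 config.yaml                      
$ █                                                                            
                                                                               
                                                                               
                                                                               
                                                                               
                                                                               
                                                                               


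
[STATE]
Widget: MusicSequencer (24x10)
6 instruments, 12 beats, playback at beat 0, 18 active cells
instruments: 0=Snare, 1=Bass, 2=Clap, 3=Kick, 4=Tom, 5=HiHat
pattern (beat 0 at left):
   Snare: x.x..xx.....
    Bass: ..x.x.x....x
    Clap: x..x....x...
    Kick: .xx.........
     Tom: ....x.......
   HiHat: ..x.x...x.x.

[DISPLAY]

      ▼12345678901      
 Snare█·█··██·····      
  Bass··█·█·█····█      
  Clap█··█····█···      
  Kick·██·········      
   Tom····█·······      
 HiHat··█·█···█·█·      
                        
                        
                        


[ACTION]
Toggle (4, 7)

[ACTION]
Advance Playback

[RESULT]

      0▼2345678901      
 Snare█·█··██·····      
  Bass··█·█·█····█      
  Clap█··█····█···      
  Kick·██·········      
   Tom····█··█····      
 HiHat··█·█···█·█·      
                        
                        
                        


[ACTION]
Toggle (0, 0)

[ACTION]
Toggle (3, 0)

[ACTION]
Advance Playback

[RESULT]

      01▼345678901      
 Snare··█··██·····      
  Bass··█·█·█····█      
  Clap█··█····█···      
  Kick███·········      
   Tom····█··█····      
 HiHat··█·█···█·█·      
                        
                        
                        


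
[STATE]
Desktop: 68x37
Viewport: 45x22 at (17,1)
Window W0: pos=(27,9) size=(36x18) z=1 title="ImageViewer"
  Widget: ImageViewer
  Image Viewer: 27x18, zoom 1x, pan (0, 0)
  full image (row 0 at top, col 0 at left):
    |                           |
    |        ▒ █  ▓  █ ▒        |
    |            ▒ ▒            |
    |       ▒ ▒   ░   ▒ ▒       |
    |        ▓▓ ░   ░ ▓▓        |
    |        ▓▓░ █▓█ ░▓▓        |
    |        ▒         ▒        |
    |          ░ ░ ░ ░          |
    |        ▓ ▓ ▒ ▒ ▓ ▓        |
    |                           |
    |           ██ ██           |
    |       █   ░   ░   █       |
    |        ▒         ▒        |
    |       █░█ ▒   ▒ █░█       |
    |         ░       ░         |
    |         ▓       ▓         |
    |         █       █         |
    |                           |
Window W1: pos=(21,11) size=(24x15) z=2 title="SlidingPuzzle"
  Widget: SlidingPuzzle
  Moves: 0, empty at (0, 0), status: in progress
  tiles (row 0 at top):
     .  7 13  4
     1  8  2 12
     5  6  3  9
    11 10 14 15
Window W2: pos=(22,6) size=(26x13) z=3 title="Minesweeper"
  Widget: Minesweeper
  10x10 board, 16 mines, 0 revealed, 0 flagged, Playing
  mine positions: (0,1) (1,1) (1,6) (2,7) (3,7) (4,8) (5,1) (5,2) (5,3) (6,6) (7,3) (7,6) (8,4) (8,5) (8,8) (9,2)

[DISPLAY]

                                             
                                             
                                             
                                             
                                             
     ┏━━━━━━━━━━━━━━━━━━━━━━━━┓              
     ┃ Minesweeper            ┃              
     ┠────────────────────────┨              
     ┃■■■■■■■■■■              ┃━━━━━━━━━━━━━━
     ┃■■■■■■■■■■              ┃              
    ┏┃■■■■■■■■■■              ┃──────────────
    ┃┃■■■■■■■■■■              ┃              
    ┠┃■■■■■■■■■■              ┃              
    ┃┃■■■■■■■■■■              ┃              
    ┃┃■■■■■■■■■■              ┃              
    ┃┃■■■■■■■■■■              ┃              
    ┃┃■■■■■■■■■■              ┃              
    ┃┗━━━━━━━━━━━━━━━━━━━━━━━━┛              
    ┃│  5 │  6 │  3 │  9 │ ┃                 
    ┃├────┼────┼────┼────┤ ┃ ▓               
    ┃│ 11 │ 10 │ 14 │ 15 │ ┃                 
    ┃└────┴────┴────┴────┘ ┃                 


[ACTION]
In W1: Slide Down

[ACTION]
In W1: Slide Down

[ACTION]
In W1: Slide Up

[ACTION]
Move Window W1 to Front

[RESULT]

                                             
                                             
                                             
                                             
                                             
     ┏━━━━━━━━━━━━━━━━━━━━━━━━┓              
     ┃ Minesweeper            ┃              
     ┠────────────────────────┨              
     ┃■■■■■■■■■■              ┃━━━━━━━━━━━━━━
     ┃■■■■■■■■■■              ┃              
    ┏━━━━━━━━━━━━━━━━━━━━━━┓  ┃──────────────
    ┃ SlidingPuzzle        ┃  ┃              
    ┠──────────────────────┨  ┃              
    ┃┌────┬────┬────┬────┐ ┃  ┃              
    ┃│  1 │  7 │ 13 │  4 │ ┃  ┃              
    ┃├────┼────┼────┼────┤ ┃  ┃              
    ┃│    │  8 │  2 │ 12 │ ┃  ┃              
    ┃├────┼────┼────┼────┤ ┃━━┛              
    ┃│  5 │  6 │  3 │  9 │ ┃                 
    ┃├────┼────┼────┼────┤ ┃ ▓               
    ┃│ 11 │ 10 │ 14 │ 15 │ ┃                 
    ┃└────┴────┴────┴────┘ ┃                 


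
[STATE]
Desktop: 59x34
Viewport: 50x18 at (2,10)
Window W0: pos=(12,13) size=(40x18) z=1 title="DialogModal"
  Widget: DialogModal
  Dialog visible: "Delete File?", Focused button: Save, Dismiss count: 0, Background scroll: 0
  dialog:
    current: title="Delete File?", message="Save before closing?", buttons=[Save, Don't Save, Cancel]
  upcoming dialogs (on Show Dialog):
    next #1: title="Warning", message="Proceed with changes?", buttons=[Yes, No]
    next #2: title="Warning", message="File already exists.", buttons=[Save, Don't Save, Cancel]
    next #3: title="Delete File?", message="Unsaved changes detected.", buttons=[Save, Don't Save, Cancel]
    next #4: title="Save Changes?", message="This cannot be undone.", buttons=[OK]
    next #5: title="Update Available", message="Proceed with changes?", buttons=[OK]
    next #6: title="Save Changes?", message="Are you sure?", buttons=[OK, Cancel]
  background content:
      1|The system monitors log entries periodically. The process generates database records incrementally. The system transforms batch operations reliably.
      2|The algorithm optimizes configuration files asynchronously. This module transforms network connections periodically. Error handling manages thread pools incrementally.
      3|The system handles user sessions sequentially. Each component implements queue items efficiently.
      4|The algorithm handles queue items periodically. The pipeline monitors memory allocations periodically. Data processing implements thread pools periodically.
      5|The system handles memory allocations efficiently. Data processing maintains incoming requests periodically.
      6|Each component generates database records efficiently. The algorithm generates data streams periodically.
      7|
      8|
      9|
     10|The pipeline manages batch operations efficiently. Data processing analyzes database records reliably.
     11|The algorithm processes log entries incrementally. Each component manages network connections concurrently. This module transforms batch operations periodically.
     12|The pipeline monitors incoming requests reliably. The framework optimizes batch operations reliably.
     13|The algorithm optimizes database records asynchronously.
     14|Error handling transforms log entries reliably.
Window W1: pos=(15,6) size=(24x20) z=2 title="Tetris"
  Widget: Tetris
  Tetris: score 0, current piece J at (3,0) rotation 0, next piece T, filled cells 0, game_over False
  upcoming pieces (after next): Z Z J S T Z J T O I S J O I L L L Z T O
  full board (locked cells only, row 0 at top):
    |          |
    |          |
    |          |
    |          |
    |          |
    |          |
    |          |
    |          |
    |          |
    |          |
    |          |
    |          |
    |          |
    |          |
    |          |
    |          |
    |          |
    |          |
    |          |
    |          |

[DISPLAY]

             ┃          │ ▒         ┃             
             ┃          │▒▒▒        ┃             
             ┃          │           ┃             
          ┏━━┃          │           ┃━━━━━━━━━━━━┓
          ┃ D┃          │           ┃            ┃
          ┠──┃          │Score:     ┃────────────┨
          ┃Th┃          │0          ┃tries period┃
          ┃Th┃          │           ┃nfiguration ┃
          ┃Th┃          │           ┃ssions seque┃
          ┃Th┃          │           ┃e items peri┃
          ┃Th┃          │           ┃────────┐ns ┃
          ┃Ea┃          │           ┃        │eco┃
          ┃  ┃          │           ┃ng?     │   ┃
          ┃  ┃          │           ┃Cancel  │   ┃
          ┃  ┃          │           ┃────────┘   ┃
          ┃Th┗━━━━━━━━━━━━━━━━━━━━━━┛ operations ┃
          ┃The algorithm processes log entries in┃
          ┃The pipeline monitors incoming request┃


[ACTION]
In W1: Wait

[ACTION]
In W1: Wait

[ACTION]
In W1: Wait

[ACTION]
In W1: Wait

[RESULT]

             ┃   ███    │ ▒         ┃             
             ┃          │▒▒▒        ┃             
             ┃          │           ┃             
          ┏━━┃          │           ┃━━━━━━━━━━━━┓
          ┃ D┃          │           ┃            ┃
          ┠──┃          │Score:     ┃────────────┨
          ┃Th┃          │0          ┃tries period┃
          ┃Th┃          │           ┃nfiguration ┃
          ┃Th┃          │           ┃ssions seque┃
          ┃Th┃          │           ┃e items peri┃
          ┃Th┃          │           ┃────────┐ns ┃
          ┃Ea┃          │           ┃        │eco┃
          ┃  ┃          │           ┃ng?     │   ┃
          ┃  ┃          │           ┃Cancel  │   ┃
          ┃  ┃          │           ┃────────┘   ┃
          ┃Th┗━━━━━━━━━━━━━━━━━━━━━━┛ operations ┃
          ┃The algorithm processes log entries in┃
          ┃The pipeline monitors incoming request┃
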